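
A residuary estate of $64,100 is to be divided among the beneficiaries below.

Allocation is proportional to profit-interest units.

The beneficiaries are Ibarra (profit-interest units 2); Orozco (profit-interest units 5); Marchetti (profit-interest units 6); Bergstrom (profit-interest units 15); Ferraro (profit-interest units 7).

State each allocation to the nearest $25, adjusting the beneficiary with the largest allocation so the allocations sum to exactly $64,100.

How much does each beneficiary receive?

Sum of profit-interest units: 35.
Raw shares: Ibarra 2/35 × $64,100 = 3,662.86; Orozco 5/35 × $64,100 = 9,157.14; Marchetti 6/35 × $64,100 = 10,988.57; Bergstrom 15/35 × $64,100 = 27,471.43; Ferraro 7/35 × $64,100 = 12,820.00.
Rounded to nearest $25: Ibarra $3,675; Orozco $9,150; Marchetti $11,000; Bergstrom $27,475; Ferraro $12,825. Sum = $64,125.
Difference $64,100 − $64,125 = −$25 applied to largest allocation (Bergstrom): Bergstrom becomes $27,450.

Ibarra: $3,675 · Orozco: $9,150 · Marchetti: $11,000 · Bergstrom: $27,450 · Ferraro: $12,825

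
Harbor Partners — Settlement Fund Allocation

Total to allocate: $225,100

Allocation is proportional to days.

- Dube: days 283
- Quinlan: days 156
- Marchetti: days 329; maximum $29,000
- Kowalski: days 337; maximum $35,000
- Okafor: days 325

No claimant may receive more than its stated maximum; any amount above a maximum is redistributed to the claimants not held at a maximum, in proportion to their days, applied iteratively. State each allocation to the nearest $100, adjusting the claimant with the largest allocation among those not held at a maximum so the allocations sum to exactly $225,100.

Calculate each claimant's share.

Dube: $59,700 · Quinlan: $32,900 · Marchetti: $29,000 · Kowalski: $35,000 · Okafor: $68,500

Sum of days: 1,430.
Pro-rata shares before constraints: Dube 44,547.76; Quinlan 24,556.36; Marchetti 51,788.74; Kowalski 53,048.04; Okafor 51,159.09.
Capped: Marchetti ($29,000), Kowalski ($35,000); remaining pool $161,100 reallocated over remaining days 764.
Remaining shares: Dube 59,674.48 → $59,700; Quinlan 32,894.76 → $32,900; Okafor 68,530.76 → $68,500.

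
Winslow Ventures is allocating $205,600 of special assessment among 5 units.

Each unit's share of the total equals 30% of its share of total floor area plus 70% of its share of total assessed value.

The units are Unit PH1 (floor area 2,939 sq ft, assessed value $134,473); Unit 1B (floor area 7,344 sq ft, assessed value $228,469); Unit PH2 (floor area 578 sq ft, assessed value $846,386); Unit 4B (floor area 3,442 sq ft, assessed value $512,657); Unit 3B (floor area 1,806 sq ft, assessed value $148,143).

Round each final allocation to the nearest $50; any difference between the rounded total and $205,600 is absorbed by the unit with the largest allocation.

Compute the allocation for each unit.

Floor area total 16,109; assessed value total 1,870,128.
Combined weights (30% floor area + 70% assessed value): Unit PH1 0.1051; Unit 1B 0.2223; Unit PH2 0.3276; Unit 4B 0.2560; Unit 3B 0.0891.
Unrounded shares: Unit PH1 21,601.86; Unit 1B 45,701.91; Unit PH2 67,348.69; Unit 4B 52,631.83; Unit 3B 18,315.71.
After rounding ($50): Unit PH1 $21,600; Unit 1B $45,700; Unit PH2 $67,350; Unit 4B $52,650; Unit 3B $18,300. Sum = $205,600.
No rounding difference to absorb.

Unit PH1: $21,600 | Unit 1B: $45,700 | Unit PH2: $67,350 | Unit 4B: $52,650 | Unit 3B: $18,300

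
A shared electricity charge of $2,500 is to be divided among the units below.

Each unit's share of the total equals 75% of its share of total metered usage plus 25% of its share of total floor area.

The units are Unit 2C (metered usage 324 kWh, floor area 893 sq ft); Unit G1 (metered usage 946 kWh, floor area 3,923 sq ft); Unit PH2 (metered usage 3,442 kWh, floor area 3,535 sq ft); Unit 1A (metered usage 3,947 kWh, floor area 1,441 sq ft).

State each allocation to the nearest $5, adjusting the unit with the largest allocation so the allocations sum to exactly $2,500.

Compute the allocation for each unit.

Unit 2C: $125 | Unit G1: $455 | Unit PH2: $975 | Unit 1A: $945

Totals — metered usage 8,659, floor area 9,792.
Blended shares (75% metered usage + 25% floor area): Unit 2C 0.0509; Unit G1 0.1821; Unit PH2 0.3884; Unit 1A 0.3787.
Pro-rata amounts: Unit 2C 127.16; Unit G1 455.24; Unit PH2 970.95; Unit 1A 946.65.
At nearest $5: Unit 2C $125; Unit G1 $455; Unit PH2 $970; Unit 1A $945. Sum = $2,495.
Difference $2,500 − $2,495 = +$5 applied to largest allocation (Unit PH2): Unit PH2 becomes $975.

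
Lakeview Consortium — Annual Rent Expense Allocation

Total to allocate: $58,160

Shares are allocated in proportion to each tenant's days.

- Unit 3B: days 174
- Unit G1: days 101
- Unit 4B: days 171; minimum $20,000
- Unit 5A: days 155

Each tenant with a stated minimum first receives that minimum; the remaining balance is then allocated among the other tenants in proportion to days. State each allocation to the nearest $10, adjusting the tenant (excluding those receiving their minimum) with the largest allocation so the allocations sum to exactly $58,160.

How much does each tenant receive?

Unit 3B: $15,440 · Unit G1: $8,960 · Unit 4B: $20,000 · Unit 5A: $13,760

Guaranteed amounts: Unit 4B $20,000. Balance $38,160.
Balance split over remaining days 430: Unit 3B 15,441.49 → $15,440; Unit G1 8,963.16 → $8,960; Unit 5A 13,755.35 → $13,760.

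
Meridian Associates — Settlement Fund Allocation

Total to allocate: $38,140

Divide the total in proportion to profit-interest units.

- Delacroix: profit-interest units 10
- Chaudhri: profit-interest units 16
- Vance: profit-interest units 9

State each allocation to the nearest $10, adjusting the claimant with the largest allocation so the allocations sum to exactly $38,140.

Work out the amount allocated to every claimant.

Delacroix: $10,900 · Chaudhri: $17,430 · Vance: $9,810

Total profit-interest units = 35.
Proportional shares: Delacroix 10/35 × $38,140 = 10,897.14; Chaudhri 16/35 × $38,140 = 17,435.43; Vance 9/35 × $38,140 = 9,807.43.
Rounded to nearest $10: Delacroix $10,900; Chaudhri $17,440; Vance $9,810. Sum = $38,150.
Difference $38,140 − $38,150 = −$10 applied to largest allocation (Chaudhri): Chaudhri becomes $17,430.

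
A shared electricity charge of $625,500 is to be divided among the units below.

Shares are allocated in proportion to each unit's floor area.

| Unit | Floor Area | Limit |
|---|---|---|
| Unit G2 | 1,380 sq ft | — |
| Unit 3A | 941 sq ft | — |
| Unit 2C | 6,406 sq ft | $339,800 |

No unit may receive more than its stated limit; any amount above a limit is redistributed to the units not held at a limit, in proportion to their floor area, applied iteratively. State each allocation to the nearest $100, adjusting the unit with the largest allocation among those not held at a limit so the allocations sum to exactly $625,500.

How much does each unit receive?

Combined floor area = 8,727.
Pro-rata shares before constraints: Unit G2 98,910.28; Unit 3A 67,445.34; Unit 2C 459,144.38.
Capped: Unit 2C ($339,800); remaining pool $285,700 reallocated over remaining floor area 2,321.
Redistributed shares: Unit G2 169,869.02 → $169,900; Unit 3A 115,830.98 → $115,800.

Unit G2: $169,900 | Unit 3A: $115,800 | Unit 2C: $339,800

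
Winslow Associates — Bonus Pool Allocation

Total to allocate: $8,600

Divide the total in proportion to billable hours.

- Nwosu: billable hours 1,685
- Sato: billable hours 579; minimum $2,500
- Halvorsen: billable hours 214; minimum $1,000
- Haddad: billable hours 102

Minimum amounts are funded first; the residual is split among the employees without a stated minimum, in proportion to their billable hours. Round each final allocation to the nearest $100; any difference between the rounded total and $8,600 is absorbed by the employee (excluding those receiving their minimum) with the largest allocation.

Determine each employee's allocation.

Minimums first: Sato $2,500; Halvorsen $1,000. Residual $5,100.
Residual split over remaining billable hours 1,787: Nwosu 4,808.90 → $4,800; Haddad 291.10 → $300.

Nwosu: $4,800; Sato: $2,500; Halvorsen: $1,000; Haddad: $300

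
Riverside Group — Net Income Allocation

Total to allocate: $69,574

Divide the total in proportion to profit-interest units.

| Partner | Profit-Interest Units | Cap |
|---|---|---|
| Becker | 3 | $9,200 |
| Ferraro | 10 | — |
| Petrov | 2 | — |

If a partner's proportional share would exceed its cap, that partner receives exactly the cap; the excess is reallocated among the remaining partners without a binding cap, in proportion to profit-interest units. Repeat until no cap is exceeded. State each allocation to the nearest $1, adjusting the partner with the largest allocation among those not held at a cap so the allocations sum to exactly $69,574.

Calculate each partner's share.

Profit-interest units total: 15.
Pro-rata shares before constraints: Becker 13,914.80; Ferraro 46,382.67; Petrov 9,276.53.
Capped: Becker ($9,200); balance $60,374 reallocated over remaining profit-interest units 12.
Shares after redistribution: Ferraro 50,311.67 → $50,312; Petrov 10,062.33 → $10,062.

Becker: $9,200 | Ferraro: $50,312 | Petrov: $10,062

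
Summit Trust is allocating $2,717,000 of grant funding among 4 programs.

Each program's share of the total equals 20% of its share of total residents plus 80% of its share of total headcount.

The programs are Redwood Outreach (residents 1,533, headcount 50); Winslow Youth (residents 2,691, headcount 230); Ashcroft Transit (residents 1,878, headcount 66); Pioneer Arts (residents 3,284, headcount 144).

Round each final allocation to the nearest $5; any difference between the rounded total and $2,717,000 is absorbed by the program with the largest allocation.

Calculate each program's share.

Totals — residents 9,386, headcount 490.
Blended shares (20% residents + 80% headcount): Redwood Outreach 0.1143; Winslow Youth 0.4329; Ashcroft Transit 0.1478; Pioneer Arts 0.3051.
Raw shares: Redwood Outreach 310,548.55; Winslow Youth 1,176,055.96; Ashcroft Transit 401,496.93; Pioneer Arts 828,898.56.
After rounding ($5): Redwood Outreach $310,550; Winslow Youth $1,176,055; Ashcroft Transit $401,495; Pioneer Arts $828,900. Sum = $2,717,000.
No rounding difference to absorb.

Redwood Outreach: $310,550; Winslow Youth: $1,176,055; Ashcroft Transit: $401,495; Pioneer Arts: $828,900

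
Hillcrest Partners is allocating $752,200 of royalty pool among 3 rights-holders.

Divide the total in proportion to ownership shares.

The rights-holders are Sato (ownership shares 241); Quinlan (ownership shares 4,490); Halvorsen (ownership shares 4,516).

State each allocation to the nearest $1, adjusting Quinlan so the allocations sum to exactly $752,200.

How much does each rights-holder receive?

Total ownership shares = 9,247.
Unrounded shares: Sato 241/9,247 × $752,200 = 19,604.22; Quinlan 4,490/9,247 × $752,200 = 365,240.40; Halvorsen 4,516/9,247 × $752,200 = 367,355.38.
Rounded to nearest $1: Sato $19,604; Quinlan $365,240; Halvorsen $367,355. Sum = $752,199.
Difference $752,200 − $752,199 = +$1 applied to Quinlan: Quinlan becomes $365,241.

Sato: $19,604; Quinlan: $365,241; Halvorsen: $367,355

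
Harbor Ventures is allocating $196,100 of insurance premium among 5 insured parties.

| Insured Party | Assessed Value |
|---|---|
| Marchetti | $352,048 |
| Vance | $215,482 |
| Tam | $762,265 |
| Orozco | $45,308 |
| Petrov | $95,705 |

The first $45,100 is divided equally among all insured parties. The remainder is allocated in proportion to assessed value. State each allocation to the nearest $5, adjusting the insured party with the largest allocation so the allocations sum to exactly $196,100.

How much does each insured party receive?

Marchetti: $45,165 · Vance: $31,140 · Tam: $87,280 · Orozco: $13,670 · Petrov: $18,845

First tranche $45,100 split equally: $9,020 each.
Remainder $151,000 by assessed value (total 1,470,808): Marchetti 36,142.89 → $36,145; Vance 22,122.39 → $22,120; Tam 78,257.68 → $78,260; Orozco 4,651.53 → $4,650; Petrov 9,825.52 → $9,825.
Totals: Marchetti $9,020 + $36,145 = $45,165; Vance $9,020 + $22,120 = $31,140; Tam $9,020 + $78,260 = $87,280; Orozco $9,020 + $4,650 = $13,670; Petrov $9,020 + $9,825 = $18,845.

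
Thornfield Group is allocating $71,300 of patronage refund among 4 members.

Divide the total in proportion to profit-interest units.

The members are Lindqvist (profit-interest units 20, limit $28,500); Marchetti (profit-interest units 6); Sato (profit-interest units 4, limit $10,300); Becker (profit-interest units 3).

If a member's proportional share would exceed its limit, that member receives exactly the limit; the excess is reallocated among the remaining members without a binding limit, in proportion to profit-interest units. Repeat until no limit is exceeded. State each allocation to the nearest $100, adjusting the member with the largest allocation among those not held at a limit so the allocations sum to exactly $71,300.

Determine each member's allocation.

Lindqvist: $28,500 | Marchetti: $21,700 | Sato: $10,300 | Becker: $10,800

Sum of profit-interest units: 33.
Pro-rata shares before constraints: Lindqvist 43,212.12; Marchetti 12,963.64; Sato 8,642.42; Becker 6,481.82.
Capped: Lindqvist ($28,500); balance $42,800 reallocated over remaining profit-interest units 13.
Capped: Sato ($10,300); balance $32,500 reallocated over remaining profit-interest units 9.
Redistributed shares: Marchetti 21,666.67 → $21,700; Becker 10,833.33 → $10,800.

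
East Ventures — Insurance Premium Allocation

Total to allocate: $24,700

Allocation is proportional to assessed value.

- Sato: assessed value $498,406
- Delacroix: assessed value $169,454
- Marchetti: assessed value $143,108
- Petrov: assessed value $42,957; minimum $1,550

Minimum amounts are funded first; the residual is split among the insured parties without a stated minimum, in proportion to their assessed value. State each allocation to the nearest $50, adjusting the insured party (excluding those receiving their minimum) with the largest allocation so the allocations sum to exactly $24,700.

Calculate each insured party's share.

Sato: $14,200; Delacroix: $4,850; Marchetti: $4,100; Petrov: $1,550

Fund the minimums — Petrov $1,550. Remaining pool $23,150.
Remaining pool split over remaining assessed value 810,968: Sato 14,227.56 → $14,250; Delacroix 4,837.26 → $4,850; Marchetti 4,085.18 → $4,100.
Rounding difference −$50 applied to Sato → $14,200.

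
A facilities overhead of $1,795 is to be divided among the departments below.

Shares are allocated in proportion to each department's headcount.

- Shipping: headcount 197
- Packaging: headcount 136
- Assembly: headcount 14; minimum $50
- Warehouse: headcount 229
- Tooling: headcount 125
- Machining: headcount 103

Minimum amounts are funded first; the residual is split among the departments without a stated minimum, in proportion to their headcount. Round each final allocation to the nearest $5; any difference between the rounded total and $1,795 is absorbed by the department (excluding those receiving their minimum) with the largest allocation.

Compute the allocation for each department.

Shipping: $435 · Packaging: $300 · Assembly: $50 · Warehouse: $505 · Tooling: $275 · Machining: $230

Minimums first: Assembly $50. Remaining pool $1,745.
Remaining pool split over remaining headcount 790: Shipping 435.15 → $435; Packaging 300.41 → $300; Warehouse 505.83 → $505; Tooling 276.11 → $275; Machining 227.51 → $230.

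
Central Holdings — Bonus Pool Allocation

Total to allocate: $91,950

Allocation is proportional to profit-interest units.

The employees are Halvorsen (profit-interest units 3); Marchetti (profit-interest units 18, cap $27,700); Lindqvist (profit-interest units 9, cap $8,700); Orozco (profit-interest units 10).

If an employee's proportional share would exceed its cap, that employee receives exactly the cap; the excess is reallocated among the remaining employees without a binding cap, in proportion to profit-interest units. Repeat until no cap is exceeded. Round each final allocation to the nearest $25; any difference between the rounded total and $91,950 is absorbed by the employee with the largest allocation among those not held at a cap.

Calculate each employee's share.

Halvorsen: $12,825; Marchetti: $27,700; Lindqvist: $8,700; Orozco: $42,725

Profit-interest units total: 40.
Pro-rata shares before constraints: Halvorsen 6,896.25; Marchetti 41,377.50; Lindqvist 20,688.75; Orozco 22,987.50.
Held at cap: Marchetti ($27,700), Lindqvist ($8,700); remaining pool $55,550 reallocated over remaining profit-interest units 13.
Remaining shares: Halvorsen 12,819.23 → $12,825; Orozco 42,730.77 → $42,725.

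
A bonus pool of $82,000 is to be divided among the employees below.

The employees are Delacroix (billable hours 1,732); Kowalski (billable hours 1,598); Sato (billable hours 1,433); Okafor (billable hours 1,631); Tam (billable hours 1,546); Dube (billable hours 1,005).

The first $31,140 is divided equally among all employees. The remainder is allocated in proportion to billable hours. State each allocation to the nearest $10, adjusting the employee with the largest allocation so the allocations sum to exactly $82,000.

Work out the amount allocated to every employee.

Delacroix: $15,040 | Kowalski: $14,280 | Sato: $13,340 | Okafor: $14,460 | Tam: $13,980 | Dube: $10,900

First tranche $31,140 split equally: $5,190 each.
Remainder $50,860 by billable hours (total 8,945): Delacroix 9,847.91 → $9,850; Kowalski 9,086.00 → $9,090; Sato 8,147.83 → $8,150; Okafor 9,273.63 → $9,270; Tam 8,790.34 → $8,790; Dube 5,714.29 → $5,710.
Totals: Delacroix $5,190 + $9,850 = $15,040; Kowalski $5,190 + $9,090 = $14,280; Sato $5,190 + $8,150 = $13,340; Okafor $5,190 + $9,270 = $14,460; Tam $5,190 + $8,790 = $13,980; Dube $5,190 + $5,710 = $10,900.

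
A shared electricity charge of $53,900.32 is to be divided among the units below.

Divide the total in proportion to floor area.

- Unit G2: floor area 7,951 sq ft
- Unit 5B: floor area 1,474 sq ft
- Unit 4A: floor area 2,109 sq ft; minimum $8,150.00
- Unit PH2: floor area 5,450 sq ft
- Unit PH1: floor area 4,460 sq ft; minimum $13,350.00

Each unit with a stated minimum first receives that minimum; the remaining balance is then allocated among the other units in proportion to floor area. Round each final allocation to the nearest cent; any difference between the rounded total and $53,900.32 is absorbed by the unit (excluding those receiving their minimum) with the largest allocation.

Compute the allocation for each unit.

Unit G2: $17,318.65 · Unit 5B: $3,210.63 · Unit 4A: $8,150.00 · Unit PH2: $11,871.04 · Unit PH1: $13,350.00

Guaranteed amounts: Unit 4A $8,150.00; Unit PH1 $13,350.00. Balance $32,400.32.
Balance split over remaining floor area 14,875: Unit G2 17,318.6517 → $17,318.65; Unit 5B 3,210.6267 → $3,210.63; Unit PH2 11,871.0416 → $11,871.04.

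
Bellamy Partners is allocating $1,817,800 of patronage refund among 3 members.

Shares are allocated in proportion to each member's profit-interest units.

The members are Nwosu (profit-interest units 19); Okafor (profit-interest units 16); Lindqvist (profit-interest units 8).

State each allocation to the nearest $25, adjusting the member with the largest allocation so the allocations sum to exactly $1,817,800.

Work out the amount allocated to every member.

Nwosu: $803,200; Okafor: $676,400; Lindqvist: $338,200

Combined profit-interest units = 43.
Unrounded shares: Nwosu 19/43 × $1,817,800 = 803,213.95; Okafor 16/43 × $1,817,800 = 676,390.70; Lindqvist 8/43 × $1,817,800 = 338,195.35.
Rounded to nearest $25: Nwosu $803,225; Okafor $676,400; Lindqvist $338,200. Sum = $1,817,825.
Difference $1,817,800 − $1,817,825 = −$25 applied to largest allocation (Nwosu): Nwosu becomes $803,200.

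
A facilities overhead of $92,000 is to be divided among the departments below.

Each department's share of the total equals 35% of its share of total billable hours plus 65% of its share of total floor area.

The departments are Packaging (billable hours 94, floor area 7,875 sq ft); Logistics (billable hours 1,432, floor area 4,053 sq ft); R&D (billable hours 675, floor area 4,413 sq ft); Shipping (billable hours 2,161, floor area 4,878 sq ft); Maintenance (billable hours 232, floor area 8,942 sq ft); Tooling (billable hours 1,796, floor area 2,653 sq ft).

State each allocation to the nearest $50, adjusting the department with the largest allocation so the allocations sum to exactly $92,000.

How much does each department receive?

Packaging: $14,850 · Logistics: $14,600 · R&D: $11,450 · Shipping: $19,750 · Maintenance: $17,450 · Tooling: $13,900

Totals — billable hours 6,390, floor area 32,814.
Composite weights (35% billable hours + 65% floor area): Packaging 0.1611; Logistics 0.1587; R&D 0.1244; Shipping 0.2150; Maintenance 0.1898; Tooling 0.1509.
Proportional shares: Packaging 14,825.02; Logistics 14,602.18; R&D 11,443.63; Shipping 19,779.18; Maintenance 17,464.91; Tooling 13,885.07.
At nearest $50: Packaging $14,850; Logistics $14,600; R&D $11,450; Shipping $19,800; Maintenance $17,450; Tooling $13,900. Sum = $92,050.
Difference $92,000 − $92,050 = −$50 applied to largest allocation (Shipping): Shipping becomes $19,750.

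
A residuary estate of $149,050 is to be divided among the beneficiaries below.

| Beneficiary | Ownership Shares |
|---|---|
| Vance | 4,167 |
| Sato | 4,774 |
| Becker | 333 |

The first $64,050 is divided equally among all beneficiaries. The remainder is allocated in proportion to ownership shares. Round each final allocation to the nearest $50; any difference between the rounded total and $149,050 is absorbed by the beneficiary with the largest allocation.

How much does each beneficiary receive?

Vance: $59,550 · Sato: $65,100 · Becker: $24,400

First tranche $64,050 split equally: $21,350 each.
Remainder $85,000 by ownership shares (total 9,274): Vance 38,192.26 → $38,200; Sato 43,755.66 → $43,750; Becker 3,052.08 → $3,050.
Totals: Vance $21,350 + $38,200 = $59,550; Sato $21,350 + $43,750 = $65,100; Becker $21,350 + $3,050 = $24,400.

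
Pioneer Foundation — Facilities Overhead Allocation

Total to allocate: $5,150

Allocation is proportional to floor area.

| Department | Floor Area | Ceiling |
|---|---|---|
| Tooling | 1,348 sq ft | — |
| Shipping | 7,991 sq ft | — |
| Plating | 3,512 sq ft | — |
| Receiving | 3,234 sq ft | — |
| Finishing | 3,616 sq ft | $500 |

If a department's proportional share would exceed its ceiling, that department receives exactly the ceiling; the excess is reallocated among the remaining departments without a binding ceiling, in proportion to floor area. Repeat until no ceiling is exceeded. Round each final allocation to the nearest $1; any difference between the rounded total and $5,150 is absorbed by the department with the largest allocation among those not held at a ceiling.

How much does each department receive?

Total floor area = 19,701.
Unconstrained shares: Tooling 352.38; Shipping 2,088.91; Plating 918.07; Receiving 845.39; Finishing 945.25.
Capped: Finishing ($500); remaining pool $4,650 reallocated over remaining floor area 16,085.
Remaining shares: Tooling 389.69 → $390; Shipping 2,310.11 → $2,310; Plating 1,015.28 → $1,015; Receiving 934.91 → $935.

Tooling: $390 · Shipping: $2,310 · Plating: $1,015 · Receiving: $935 · Finishing: $500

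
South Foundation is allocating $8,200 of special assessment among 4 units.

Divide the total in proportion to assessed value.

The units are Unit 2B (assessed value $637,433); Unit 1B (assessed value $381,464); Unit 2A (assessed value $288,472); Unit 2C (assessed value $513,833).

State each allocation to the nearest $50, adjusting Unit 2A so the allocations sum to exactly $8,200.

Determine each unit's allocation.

Combined assessed value = 1,821,202.
Pro-rata amounts: Unit 2B 637,433/1,821,202 × $8,200 = 2,870.06; Unit 1B 381,464/1,821,202 × $8,200 = 1,717.55; Unit 2A 288,472/1,821,202 × $8,200 = 1,298.85; Unit 2C 513,833/1,821,202 × $8,200 = 2,313.54.
Rounded to nearest $50: Unit 2B $2,850; Unit 1B $1,700; Unit 2A $1,300; Unit 2C $2,300. Sum = $8,150.
Difference $8,200 − $8,150 = +$50 applied to Unit 2A: Unit 2A becomes $1,350.

Unit 2B: $2,850 | Unit 1B: $1,700 | Unit 2A: $1,350 | Unit 2C: $2,300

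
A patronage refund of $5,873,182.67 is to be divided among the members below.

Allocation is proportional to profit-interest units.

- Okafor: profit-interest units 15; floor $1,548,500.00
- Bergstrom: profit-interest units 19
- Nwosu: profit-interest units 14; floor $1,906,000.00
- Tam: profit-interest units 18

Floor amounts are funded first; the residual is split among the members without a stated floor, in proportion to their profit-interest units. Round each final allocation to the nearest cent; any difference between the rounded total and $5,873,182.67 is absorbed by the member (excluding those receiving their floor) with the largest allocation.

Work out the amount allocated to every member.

Okafor: $1,548,500.00; Bergstrom: $1,242,026.24; Nwosu: $1,906,000.00; Tam: $1,176,656.43

Guaranteed amounts: Okafor $1,548,500.00; Nwosu $1,906,000.00. Balance $2,418,682.67.
Balance split over remaining profit-interest units 37: Bergstrom 1,242,026.2359 → $1,242,026.24; Tam 1,176,656.4341 → $1,176,656.43.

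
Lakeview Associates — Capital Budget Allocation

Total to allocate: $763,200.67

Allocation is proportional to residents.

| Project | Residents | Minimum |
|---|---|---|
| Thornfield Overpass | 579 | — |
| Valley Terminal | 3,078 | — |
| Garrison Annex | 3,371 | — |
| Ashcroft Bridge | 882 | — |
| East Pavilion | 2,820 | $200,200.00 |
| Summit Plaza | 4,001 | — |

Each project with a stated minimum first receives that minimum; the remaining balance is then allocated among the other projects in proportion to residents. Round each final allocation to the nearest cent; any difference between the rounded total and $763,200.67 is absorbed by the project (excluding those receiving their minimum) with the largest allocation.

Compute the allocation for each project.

Thornfield Overpass: $27,367.76 | Valley Terminal: $145,488.71 | Garrison Annex: $159,338.03 | Ashcroft Bridge: $41,689.75 | East Pavilion: $200,200.00 | Summit Plaza: $189,116.42

Guaranteed amounts: East Pavilion $200,200.00. Residual $563,000.67.
Residual split over remaining residents 11,911: Thornfield Overpass 27,367.7599 → $27,367.76; Valley Terminal 145,488.7131 → $145,488.71; Garrison Annex 159,338.0286 → $159,338.03; Ashcroft Bridge 41,689.7482 → $41,689.75; Summit Plaza 189,116.4202 → $189,116.42.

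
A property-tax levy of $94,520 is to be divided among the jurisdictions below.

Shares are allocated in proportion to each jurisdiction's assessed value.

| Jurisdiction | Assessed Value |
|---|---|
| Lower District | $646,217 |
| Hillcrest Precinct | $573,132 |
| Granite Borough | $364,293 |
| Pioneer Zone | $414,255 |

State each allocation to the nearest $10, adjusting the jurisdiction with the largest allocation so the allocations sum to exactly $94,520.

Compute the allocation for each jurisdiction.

Assessed value total: 1,997,897.
Raw shares: Lower District 646,217/1,997,897 × $94,520 = 30,572.36; Hillcrest Precinct 573,132/1,997,897 × $94,520 = 27,114.73; Granite Borough 364,293/1,997,897 × $94,520 = 17,234.61; Pioneer Zone 414,255/1,997,897 × $94,520 = 19,598.30.
After rounding ($10): Lower District $30,570; Hillcrest Precinct $27,110; Granite Borough $17,230; Pioneer Zone $19,600. Sum = $94,510.
Difference $94,520 − $94,510 = +$10 applied to largest allocation (Lower District): Lower District becomes $30,580.

Lower District: $30,580 · Hillcrest Precinct: $27,110 · Granite Borough: $17,230 · Pioneer Zone: $19,600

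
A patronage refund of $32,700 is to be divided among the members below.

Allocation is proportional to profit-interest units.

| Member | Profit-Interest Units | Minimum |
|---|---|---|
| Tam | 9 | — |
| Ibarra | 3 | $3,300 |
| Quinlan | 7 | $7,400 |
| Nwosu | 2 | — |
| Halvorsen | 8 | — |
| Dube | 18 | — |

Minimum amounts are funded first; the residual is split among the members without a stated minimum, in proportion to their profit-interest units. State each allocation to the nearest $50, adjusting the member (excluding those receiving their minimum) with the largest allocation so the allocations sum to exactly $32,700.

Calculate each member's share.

Guaranteed amounts: Ibarra $3,300; Quinlan $7,400. Residual $22,000.
Residual split over remaining profit-interest units 37: Tam 5,351.35 → $5,350; Nwosu 1,189.19 → $1,200; Halvorsen 4,756.76 → $4,750; Dube 10,702.70 → $10,700.

Tam: $5,350 · Ibarra: $3,300 · Quinlan: $7,400 · Nwosu: $1,200 · Halvorsen: $4,750 · Dube: $10,700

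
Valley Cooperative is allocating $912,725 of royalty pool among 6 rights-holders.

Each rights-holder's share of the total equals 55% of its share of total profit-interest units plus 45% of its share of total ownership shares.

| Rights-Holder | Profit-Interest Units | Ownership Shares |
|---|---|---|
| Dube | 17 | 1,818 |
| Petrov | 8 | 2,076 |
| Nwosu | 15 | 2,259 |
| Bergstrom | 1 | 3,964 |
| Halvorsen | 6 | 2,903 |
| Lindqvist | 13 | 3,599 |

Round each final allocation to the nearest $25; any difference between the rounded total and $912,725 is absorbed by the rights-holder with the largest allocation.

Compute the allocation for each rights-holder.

Dube: $187,175 · Petrov: $118,250 · Nwosu: $181,325 · Bergstrom: $106,325 · Halvorsen: $121,950 · Lindqvist: $197,700

Totals — profit-interest units 60, ownership shares 16,619.
Blended shares (55% profit-interest units + 45% ownership shares): Dube 0.2051; Petrov 0.1295; Nwosu 0.1987; Bergstrom 0.1165; Halvorsen 0.1336; Lindqvist 0.2166.
Proportional shares: Dube 187,163.50; Petrov 118,239.97; Nwosu 181,329.20; Bergstrom 106,333.96; Halvorsen 121,945.37; Lindqvist 197,713.01.
After rounding ($25): Dube $187,175; Petrov $118,250; Nwosu $181,325; Bergstrom $106,325; Halvorsen $121,950; Lindqvist $197,725. Sum = $912,750.
Difference $912,725 − $912,750 = −$25 applied to largest allocation (Lindqvist): Lindqvist becomes $197,700.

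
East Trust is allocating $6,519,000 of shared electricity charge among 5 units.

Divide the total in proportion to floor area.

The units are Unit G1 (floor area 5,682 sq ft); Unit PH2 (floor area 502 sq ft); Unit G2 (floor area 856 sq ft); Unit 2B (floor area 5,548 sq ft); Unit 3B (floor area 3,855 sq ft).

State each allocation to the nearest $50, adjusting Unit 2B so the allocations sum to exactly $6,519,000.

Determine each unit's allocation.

Unit G1: $2,252,700 · Unit PH2: $199,000 · Unit G2: $339,350 · Unit 2B: $2,199,600 · Unit 3B: $1,528,350

Floor area total: 16,443.
Unrounded shares: Unit G1 5,682/16,443 × $6,519,000 = 2,252,688.56; Unit PH2 502/16,443 × $6,519,000 = 199,023.17; Unit G2 856/16,443 × $6,519,000 = 339,370.19; Unit 2B 5,548/16,443 × $6,519,000 = 2,199,562.85; Unit 3B 3,855/16,443 × $6,519,000 = 1,528,355.23.
At nearest $50: Unit G1 $2,252,700; Unit PH2 $199,000; Unit G2 $339,350; Unit 2B $2,199,550; Unit 3B $1,528,350. Sum = $6,518,950.
Difference $6,519,000 − $6,518,950 = +$50 applied to Unit 2B: Unit 2B becomes $2,199,600.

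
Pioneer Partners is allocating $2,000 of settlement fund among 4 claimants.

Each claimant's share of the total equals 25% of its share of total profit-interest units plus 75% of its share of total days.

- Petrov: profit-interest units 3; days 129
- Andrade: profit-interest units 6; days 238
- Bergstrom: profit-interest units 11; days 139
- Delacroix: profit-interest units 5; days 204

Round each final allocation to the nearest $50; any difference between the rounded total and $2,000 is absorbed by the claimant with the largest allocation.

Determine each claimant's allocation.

Petrov: $350; Andrade: $600; Bergstrom: $500; Delacroix: $550

Profit-interest units total 25; days total 710.
Combined weights (25% profit-interest units + 75% days): Petrov 0.1663; Andrade 0.3114; Bergstrom 0.2568; Delacroix 0.2655.
Pro-rata amounts: Petrov 332.54; Andrade 622.82; Bergstrom 513.66; Delacroix 530.99.
Rounded to nearest $50: Petrov $350; Andrade $600; Bergstrom $500; Delacroix $550. Sum = $2,000.
No rounding difference to absorb.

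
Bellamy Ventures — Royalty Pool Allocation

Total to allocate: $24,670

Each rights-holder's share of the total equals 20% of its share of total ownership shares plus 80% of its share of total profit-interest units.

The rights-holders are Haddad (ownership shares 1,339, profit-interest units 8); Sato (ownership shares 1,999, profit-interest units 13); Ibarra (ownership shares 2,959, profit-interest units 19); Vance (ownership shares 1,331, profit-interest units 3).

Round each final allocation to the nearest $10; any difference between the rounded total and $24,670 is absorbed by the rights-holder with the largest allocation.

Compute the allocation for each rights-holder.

Haddad: $4,540 · Sato: $7,260 · Ibarra: $10,630 · Vance: $2,240

Ownership shares total 7,628; profit-interest units total 43.
Composite weights (20% ownership shares + 80% profit-interest units): Haddad 0.1839; Sato 0.2943; Ibarra 0.4311; Vance 0.0907.
Proportional shares: Haddad 4,537.92; Sato 7,259.71; Ibarra 10,634.52; Vance 2,237.86.
After rounding ($10): Haddad $4,540; Sato $7,260; Ibarra $10,630; Vance $2,240. Sum = $24,670.
Rounded total matches; no reconciliation needed.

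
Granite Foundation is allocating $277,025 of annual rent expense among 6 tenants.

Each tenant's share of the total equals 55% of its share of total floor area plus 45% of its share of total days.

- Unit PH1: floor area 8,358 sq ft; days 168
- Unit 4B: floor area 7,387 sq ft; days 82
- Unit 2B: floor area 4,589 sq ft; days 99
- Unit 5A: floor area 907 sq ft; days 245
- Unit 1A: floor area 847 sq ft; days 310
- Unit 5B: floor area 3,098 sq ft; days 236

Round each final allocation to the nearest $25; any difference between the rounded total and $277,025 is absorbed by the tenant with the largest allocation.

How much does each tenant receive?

Unit PH1: $68,950 | Unit 4B: $53,650 | Unit 2B: $38,575 | Unit 5A: $32,275 | Unit 1A: $39,025 | Unit 5B: $44,550

Floor area total 25,186; days total 1,140.
Blended shares (55% floor area + 45% days): Unit PH1 0.2488; Unit 4B 0.1937; Unit 2B 0.1393; Unit 5A 0.1165; Unit 1A 0.1409; Unit 5B 0.1608.
Proportional shares: Unit PH1 68,933.20; Unit 4B 53,654.82; Unit 2B 38,587.19; Unit 5A 32,278.17; Unit 1A 39,023.07; Unit 5B 44,548.55.
Rounded to nearest $25: Unit PH1 $68,925; Unit 4B $53,650; Unit 2B $38,575; Unit 5A $32,275; Unit 1A $39,025; Unit 5B $44,550. Sum = $277,000.
Difference $277,025 − $277,000 = +$25 applied to largest allocation (Unit PH1): Unit PH1 becomes $68,950.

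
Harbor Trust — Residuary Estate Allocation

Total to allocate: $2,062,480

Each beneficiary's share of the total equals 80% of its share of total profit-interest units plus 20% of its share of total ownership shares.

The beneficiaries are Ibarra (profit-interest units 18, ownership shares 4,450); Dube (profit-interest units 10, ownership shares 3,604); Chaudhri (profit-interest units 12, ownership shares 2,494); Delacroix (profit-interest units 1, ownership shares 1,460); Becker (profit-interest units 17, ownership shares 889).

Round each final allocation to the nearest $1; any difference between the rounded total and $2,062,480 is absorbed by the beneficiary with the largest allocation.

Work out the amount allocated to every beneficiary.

Profit-interest units total 58; ownership shares total 12,897.
Combined weights (80% profit-interest units + 20% ownership shares): Ibarra 0.3173; Dube 0.1938; Chaudhri 0.2042; Delacroix 0.0364; Becker 0.2483.
Proportional shares: Ibarra 654,392.23; Dube 399,749.88; Chaudhri 421,143.78; Delacroix 75,144.45; Becker 512,049.66.
At nearest $1: Ibarra $654,392; Dube $399,750; Chaudhri $421,144; Delacroix $75,144; Becker $512,050. Sum = $2,062,480.
Sum already equals the total — no adjustment.

Ibarra: $654,392; Dube: $399,750; Chaudhri: $421,144; Delacroix: $75,144; Becker: $512,050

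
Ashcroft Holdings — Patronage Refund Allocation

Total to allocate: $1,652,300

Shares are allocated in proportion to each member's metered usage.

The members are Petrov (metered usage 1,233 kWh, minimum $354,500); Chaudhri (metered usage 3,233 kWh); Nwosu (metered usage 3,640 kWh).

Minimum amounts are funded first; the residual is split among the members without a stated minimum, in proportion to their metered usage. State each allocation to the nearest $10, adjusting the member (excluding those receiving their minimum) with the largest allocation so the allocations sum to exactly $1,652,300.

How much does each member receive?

Fund the minimums — Petrov $354,500. Residual $1,297,800.
Residual split over remaining metered usage 6,873: Chaudhri 610,473.94 → $610,470; Nwosu 687,326.06 → $687,330.

Petrov: $354,500 · Chaudhri: $610,470 · Nwosu: $687,330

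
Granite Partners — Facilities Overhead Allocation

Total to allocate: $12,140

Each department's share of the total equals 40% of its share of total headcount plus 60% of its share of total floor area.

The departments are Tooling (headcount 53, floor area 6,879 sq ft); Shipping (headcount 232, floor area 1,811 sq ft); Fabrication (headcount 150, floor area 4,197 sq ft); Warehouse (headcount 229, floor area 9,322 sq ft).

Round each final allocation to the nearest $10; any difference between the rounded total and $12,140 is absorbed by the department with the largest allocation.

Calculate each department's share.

Tooling: $2,640; Shipping: $2,290; Fabrication: $2,470; Warehouse: $4,740

Totals — headcount 664, floor area 22,209.
Blended shares (40% headcount + 60% floor area): Tooling 0.2178; Shipping 0.1887; Fabrication 0.2037; Warehouse 0.3898.
Proportional shares: Tooling 2,643.74; Shipping 2,290.64; Fabrication 2,473.50; Warehouse 4,732.12.
At nearest $10: Tooling $2,640; Shipping $2,290; Fabrication $2,470; Warehouse $4,730. Sum = $12,130.
Difference $12,140 − $12,130 = +$10 applied to largest allocation (Warehouse): Warehouse becomes $4,740.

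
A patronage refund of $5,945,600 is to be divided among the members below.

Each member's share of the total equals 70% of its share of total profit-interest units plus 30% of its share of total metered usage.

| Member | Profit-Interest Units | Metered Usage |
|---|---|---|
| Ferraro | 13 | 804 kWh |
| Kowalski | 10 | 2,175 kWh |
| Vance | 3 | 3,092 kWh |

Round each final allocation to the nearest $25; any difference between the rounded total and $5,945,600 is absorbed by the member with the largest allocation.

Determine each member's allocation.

Totals — profit-interest units 26, metered usage 6,071.
Blended shares (70% profit-interest units + 30% metered usage): Ferraro 0.3897; Kowalski 0.3767; Vance 0.2336.
Raw shares: Ferraro 2,317,177.88; Kowalski 2,239,760.70; Vance 1,388,661.43.
At nearest $25: Ferraro $2,317,175; Kowalski $2,239,750; Vance $1,388,650. Sum = $5,945,575.
Difference $5,945,600 − $5,945,575 = +$25 applied to largest allocation (Ferraro): Ferraro becomes $2,317,200.

Ferraro: $2,317,200 · Kowalski: $2,239,750 · Vance: $1,388,650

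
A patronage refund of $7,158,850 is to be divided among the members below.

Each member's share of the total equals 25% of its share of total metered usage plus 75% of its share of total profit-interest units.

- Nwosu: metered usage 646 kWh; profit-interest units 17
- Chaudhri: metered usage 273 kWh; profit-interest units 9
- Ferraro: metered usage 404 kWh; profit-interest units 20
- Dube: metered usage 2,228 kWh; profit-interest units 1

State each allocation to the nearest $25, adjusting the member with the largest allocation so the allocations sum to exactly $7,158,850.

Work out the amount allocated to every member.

Totals — metered usage 3,551, profit-interest units 47.
Combined weights (25% metered usage + 75% profit-interest units): Nwosu 0.3168; Chaudhri 0.1628; Ferraro 0.3476; Dube 0.1728.
Raw shares: Nwosu 2,267,614.00; Chaudhri 1,165,725.37; Ferraro 2,488,356.33; Dube 1,237,154.30.
After rounding ($25): Nwosu $2,267,625; Chaudhri $1,165,725; Ferraro $2,488,350; Dube $1,237,150. Sum = $7,158,850.
Sum already equals the total — no adjustment.

Nwosu: $2,267,625 | Chaudhri: $1,165,725 | Ferraro: $2,488,350 | Dube: $1,237,150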